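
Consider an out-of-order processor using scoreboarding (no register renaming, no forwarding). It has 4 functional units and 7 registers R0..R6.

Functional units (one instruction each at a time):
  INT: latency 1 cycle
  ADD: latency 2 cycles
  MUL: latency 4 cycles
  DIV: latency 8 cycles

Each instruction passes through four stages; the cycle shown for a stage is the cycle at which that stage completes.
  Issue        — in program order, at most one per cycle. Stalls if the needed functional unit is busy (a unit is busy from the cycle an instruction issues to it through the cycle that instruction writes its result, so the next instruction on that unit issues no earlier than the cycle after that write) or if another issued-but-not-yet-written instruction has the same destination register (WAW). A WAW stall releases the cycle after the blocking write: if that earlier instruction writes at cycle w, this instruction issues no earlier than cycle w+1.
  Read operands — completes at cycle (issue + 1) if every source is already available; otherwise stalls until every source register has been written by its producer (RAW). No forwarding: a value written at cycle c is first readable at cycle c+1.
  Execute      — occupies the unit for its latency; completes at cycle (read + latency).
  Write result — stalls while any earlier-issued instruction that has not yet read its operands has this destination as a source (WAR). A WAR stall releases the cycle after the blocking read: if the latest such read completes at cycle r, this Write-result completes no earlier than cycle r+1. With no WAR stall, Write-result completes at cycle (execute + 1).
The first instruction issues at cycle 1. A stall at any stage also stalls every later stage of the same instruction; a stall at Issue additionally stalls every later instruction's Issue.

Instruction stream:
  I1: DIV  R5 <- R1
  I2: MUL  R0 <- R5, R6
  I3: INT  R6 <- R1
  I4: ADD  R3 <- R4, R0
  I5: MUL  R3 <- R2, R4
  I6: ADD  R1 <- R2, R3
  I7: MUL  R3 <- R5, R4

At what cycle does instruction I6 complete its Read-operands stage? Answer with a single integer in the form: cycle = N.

I1: IS=1 RO=2 EX=10 WR=11
I2: IS=2 RO=12 EX=16 WR=17  [RAW R5: wait I1 write@11]
I3: IS=3 RO=4 EX=5 WR=13  [WAR R6: wait I2 read@12]
I4: IS=4 RO=18 EX=20 WR=21  [RAW R0: wait I2 write@17]
I5: IS=22 RO=23 EX=27 WR=28  [WAW R3: wait I4 write@21]
I6: IS=23 RO=29 EX=31 WR=32  [RAW R3: wait I5 write@28]
I7: IS=29 RO=30 EX=34 WR=35  [struct: MUL busy until I5 writes@28]

cycle = 29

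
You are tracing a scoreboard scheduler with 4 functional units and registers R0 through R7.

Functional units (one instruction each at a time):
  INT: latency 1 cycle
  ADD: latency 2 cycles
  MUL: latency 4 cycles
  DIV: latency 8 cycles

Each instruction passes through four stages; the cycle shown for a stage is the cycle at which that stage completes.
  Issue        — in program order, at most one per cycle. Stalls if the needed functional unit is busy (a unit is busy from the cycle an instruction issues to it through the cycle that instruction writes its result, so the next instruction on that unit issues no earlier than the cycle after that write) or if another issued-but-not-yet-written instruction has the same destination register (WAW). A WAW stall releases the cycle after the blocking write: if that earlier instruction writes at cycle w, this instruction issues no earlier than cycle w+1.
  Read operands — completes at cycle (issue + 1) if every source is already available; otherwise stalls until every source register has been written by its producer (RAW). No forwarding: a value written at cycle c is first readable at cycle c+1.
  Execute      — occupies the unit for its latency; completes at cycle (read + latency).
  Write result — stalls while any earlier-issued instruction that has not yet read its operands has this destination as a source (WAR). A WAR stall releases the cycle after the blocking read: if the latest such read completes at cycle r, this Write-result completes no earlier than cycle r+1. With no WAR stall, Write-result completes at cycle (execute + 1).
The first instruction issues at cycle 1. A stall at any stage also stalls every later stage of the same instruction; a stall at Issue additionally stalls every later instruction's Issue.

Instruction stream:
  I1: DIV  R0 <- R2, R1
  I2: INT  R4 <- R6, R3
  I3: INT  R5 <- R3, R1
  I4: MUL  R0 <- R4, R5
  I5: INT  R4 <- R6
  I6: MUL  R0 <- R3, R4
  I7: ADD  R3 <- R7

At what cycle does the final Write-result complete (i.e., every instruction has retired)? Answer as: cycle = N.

1) issue 1, read 2, done 10, write 11
2) issue 2, read 3, done 4, write 5
3) issue 6, read 7, done 8, write 9  <struct: INT busy until I2 writes@5>
4) issue 12, read 13, done 17, write 18  <WAW R0: wait I1 write@11>
5) issue 13, read 14, done 15, write 16
6) issue 19, read 20, done 24, write 25  <struct: MUL busy until I4 writes@18>
7) issue 20, read 21, done 23, write 24

cycle = 25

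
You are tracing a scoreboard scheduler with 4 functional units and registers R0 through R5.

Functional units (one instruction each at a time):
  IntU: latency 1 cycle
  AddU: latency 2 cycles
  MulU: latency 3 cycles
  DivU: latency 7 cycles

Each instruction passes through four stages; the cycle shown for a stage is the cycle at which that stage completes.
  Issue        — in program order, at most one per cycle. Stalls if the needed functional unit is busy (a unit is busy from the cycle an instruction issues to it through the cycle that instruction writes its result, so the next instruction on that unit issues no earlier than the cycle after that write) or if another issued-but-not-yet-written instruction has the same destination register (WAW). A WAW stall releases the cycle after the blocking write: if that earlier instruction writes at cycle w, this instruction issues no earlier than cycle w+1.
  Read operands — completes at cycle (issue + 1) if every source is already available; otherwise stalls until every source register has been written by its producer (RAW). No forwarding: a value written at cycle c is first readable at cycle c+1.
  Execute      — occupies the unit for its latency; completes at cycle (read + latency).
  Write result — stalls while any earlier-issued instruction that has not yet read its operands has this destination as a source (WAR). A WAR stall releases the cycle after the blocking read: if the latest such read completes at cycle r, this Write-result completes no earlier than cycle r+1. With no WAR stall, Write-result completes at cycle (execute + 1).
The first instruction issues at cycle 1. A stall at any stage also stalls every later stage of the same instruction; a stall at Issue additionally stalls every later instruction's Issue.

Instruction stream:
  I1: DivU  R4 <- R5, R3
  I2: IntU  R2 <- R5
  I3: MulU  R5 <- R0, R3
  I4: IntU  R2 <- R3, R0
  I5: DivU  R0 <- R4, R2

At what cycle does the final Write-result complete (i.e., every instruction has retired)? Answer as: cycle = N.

[1] I1 dispatched to DivU
[2] I1 operands ready; I2 dispatched to IntU
[3] I2 operands ready; I3 dispatched to MulU
[4] I2 complete; I3 operands ready
[5] R2←I2
[6] I4 dispatched to IntU
[7] I3 complete; I4 operands ready
[8] R5←I3; I4 complete
[9] I1 complete; R2←I4
[10] R4←I1
[11] I5 dispatched to DivU
[12] I5 operands ready
[19] I5 complete
[20] R0←I5

cycle = 20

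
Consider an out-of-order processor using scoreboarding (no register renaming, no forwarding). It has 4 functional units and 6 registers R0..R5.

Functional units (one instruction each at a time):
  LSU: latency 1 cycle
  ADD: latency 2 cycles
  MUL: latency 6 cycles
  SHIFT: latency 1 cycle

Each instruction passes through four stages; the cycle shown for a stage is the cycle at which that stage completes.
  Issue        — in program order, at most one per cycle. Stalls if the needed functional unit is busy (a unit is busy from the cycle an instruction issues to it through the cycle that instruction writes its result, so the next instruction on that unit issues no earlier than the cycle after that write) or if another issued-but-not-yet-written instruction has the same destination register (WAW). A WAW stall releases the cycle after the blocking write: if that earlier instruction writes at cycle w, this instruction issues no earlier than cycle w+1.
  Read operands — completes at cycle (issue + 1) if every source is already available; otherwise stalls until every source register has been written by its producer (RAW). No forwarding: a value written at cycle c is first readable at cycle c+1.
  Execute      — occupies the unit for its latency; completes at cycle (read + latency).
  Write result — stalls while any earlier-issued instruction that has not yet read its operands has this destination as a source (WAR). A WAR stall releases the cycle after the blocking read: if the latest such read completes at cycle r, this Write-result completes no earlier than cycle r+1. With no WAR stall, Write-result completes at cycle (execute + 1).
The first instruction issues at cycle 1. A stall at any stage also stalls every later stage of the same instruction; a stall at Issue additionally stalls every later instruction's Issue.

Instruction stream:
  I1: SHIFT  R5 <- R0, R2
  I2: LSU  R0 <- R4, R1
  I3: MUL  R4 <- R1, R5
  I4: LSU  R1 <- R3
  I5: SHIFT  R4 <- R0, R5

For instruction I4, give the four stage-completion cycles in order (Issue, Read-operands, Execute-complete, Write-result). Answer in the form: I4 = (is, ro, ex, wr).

  I1 | 1 | 2 | 3 | 4
  I2 | 2 | 3 | 4 | 5
  I3 | 3 | 5 | 11 | 12   RAW R5: wait I1 write@4
  I4 | 6 | 7 | 8 | 9   struct: LSU busy until I2 writes@5
  I5 | 13 | 14 | 15 | 16   WAW R4: wait I3 write@12

I4 = (6, 7, 8, 9)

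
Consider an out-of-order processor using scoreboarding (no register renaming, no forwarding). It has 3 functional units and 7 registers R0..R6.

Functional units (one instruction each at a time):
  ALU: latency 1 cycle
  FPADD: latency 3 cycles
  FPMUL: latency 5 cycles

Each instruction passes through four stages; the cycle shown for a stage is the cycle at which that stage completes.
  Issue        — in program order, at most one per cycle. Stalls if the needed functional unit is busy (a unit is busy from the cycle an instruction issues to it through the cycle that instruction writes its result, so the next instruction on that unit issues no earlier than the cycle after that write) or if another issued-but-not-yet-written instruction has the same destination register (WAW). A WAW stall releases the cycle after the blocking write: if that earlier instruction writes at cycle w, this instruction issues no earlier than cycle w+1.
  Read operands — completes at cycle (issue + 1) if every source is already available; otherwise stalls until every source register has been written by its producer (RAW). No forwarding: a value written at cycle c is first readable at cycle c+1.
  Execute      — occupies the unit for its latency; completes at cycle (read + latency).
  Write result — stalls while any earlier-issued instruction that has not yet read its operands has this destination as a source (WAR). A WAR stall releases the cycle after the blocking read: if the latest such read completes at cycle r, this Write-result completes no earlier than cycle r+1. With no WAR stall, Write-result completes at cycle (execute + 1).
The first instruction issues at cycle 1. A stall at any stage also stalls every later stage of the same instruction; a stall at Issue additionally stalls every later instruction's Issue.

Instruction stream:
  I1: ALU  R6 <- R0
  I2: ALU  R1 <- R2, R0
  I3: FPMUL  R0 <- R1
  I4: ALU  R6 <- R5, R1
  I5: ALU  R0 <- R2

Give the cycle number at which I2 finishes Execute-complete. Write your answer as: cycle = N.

[1] I1 issues→ALU
[2] I1 reads
[3] I1 exec-done
[4] I1 writes R6
[5] I2 issues→ALU
[6] I2 reads | I3 issues→FPMUL
[7] I2 exec-done
[8] I2 writes R1
[9] I3 reads | I4 issues→ALU
[10] I4 reads
[11] I4 exec-done
[12] I4 writes R6
[14] I3 exec-done
[15] I3 writes R0
[16] I5 issues→ALU
[17] I5 reads
[18] I5 exec-done
[19] I5 writes R0

cycle = 7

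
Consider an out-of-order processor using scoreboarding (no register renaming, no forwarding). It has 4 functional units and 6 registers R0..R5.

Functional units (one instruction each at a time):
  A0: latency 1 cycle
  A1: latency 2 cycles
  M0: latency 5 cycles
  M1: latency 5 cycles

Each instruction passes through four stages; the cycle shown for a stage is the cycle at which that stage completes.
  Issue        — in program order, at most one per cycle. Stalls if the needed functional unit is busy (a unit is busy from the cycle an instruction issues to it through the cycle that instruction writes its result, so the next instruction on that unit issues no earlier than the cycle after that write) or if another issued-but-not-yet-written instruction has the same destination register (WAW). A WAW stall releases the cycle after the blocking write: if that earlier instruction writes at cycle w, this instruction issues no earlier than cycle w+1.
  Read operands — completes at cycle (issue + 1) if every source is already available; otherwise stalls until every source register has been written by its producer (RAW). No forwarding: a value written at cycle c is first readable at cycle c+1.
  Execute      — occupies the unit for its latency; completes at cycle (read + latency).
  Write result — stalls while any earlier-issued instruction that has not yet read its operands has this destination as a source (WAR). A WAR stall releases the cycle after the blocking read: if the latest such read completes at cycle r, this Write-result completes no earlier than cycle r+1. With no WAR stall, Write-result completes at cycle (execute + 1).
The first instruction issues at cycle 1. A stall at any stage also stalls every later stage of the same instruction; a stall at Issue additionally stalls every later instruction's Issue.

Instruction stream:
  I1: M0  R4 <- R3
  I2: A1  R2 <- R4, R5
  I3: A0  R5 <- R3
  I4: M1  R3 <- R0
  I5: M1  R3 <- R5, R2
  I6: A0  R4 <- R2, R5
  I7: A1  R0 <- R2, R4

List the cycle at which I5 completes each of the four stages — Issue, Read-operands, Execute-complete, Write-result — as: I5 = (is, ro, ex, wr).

I5 = (12, 13, 18, 19)

t=1  I1 issues→M0
t=2  I1 reads, I2 issues→A1
t=3  I3 issues→A0
t=4  I3 reads, I4 issues→M1
t=5  I3 exec-done, I4 reads
t=7  I1 exec-done
t=8  I1 writes R4
t=9  I2 reads
t=10  I3 writes R5, I4 exec-done
t=11  I2 exec-done, I4 writes R3
t=12  I2 writes R2, I5 issues→M1
t=13  I5 reads, I6 issues→A0
t=14  I6 reads, I7 issues→A1
t=15  I6 exec-done
t=16  I6 writes R4
t=17  I7 reads
t=18  I5 exec-done
t=19  I5 writes R3, I7 exec-done
t=20  I7 writes R0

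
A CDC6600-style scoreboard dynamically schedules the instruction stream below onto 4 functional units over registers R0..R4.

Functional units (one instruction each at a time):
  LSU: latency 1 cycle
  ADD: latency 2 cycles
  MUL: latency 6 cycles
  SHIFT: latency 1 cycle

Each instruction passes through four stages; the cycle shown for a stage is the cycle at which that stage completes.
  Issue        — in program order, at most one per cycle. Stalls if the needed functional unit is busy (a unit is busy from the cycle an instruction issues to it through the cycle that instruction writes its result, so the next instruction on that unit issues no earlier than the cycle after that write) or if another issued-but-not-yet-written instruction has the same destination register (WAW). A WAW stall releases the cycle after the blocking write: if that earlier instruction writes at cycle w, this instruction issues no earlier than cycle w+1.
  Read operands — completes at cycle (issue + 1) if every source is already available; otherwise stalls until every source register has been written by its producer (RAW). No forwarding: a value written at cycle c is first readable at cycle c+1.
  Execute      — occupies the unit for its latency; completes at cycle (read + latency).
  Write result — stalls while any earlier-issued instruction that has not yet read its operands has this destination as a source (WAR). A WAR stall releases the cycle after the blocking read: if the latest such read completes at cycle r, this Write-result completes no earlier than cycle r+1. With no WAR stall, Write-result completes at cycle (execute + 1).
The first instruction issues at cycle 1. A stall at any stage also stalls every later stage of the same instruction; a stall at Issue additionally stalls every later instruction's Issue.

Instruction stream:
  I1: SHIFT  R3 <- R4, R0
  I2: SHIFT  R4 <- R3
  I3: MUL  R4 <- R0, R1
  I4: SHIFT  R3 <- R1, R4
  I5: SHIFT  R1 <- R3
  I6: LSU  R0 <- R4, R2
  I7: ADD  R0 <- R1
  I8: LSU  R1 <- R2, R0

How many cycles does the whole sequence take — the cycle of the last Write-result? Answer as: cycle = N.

c1: issue I1 (SHIFT)
c2: I1 read-ops
c3: I1 finished on SHIFT
c4: I1→R3
c5: issue I2 (SHIFT)
c6: I2 read-ops
c7: I2 finished on SHIFT
c8: I2→R4
c9: issue I3 (MUL)
c10: I3 read-ops · issue I4 (SHIFT)
c16: I3 finished on MUL
c17: I3→R4
c18: I4 read-ops
c19: I4 finished on SHIFT
c20: I4→R3
c21: issue I5 (SHIFT)
c22: I5 read-ops · issue I6 (LSU)
c23: I5 finished on SHIFT · I6 read-ops
c24: I5→R1 · I6 finished on LSU
c25: I6→R0
c26: issue I7 (ADD)
c27: I7 read-ops · issue I8 (LSU)
c29: I7 finished on ADD
c30: I7→R0
c31: I8 read-ops
c32: I8 finished on LSU
c33: I8→R1

cycle = 33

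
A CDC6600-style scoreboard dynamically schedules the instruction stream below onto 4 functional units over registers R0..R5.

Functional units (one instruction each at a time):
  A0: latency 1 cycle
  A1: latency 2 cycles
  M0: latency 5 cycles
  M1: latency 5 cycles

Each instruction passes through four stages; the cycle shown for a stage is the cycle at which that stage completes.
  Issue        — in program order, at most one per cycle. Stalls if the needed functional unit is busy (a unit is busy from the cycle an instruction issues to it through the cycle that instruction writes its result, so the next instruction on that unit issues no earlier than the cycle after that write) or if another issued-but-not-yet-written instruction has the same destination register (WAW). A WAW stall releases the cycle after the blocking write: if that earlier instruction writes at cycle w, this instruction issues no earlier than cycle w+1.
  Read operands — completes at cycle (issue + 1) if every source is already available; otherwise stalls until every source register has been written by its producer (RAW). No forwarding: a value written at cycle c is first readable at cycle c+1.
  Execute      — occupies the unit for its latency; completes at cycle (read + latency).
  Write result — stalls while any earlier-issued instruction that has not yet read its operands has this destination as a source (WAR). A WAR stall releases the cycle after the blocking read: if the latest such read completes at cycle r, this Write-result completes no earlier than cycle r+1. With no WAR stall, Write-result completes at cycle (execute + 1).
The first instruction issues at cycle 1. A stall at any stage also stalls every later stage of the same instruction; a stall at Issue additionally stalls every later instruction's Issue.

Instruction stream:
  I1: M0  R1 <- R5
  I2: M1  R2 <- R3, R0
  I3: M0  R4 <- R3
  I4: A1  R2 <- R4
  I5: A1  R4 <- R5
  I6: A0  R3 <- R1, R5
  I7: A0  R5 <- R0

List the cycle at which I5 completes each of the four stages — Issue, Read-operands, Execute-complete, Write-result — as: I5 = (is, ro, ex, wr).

[I1] 1/2/7/8
[I2] 2/3/8/9
[I3] 9/10/15/16  (struct: M0 busy until I1 writes@8)
[I4] 10/17/19/20  (RAW R4: wait I3 write@16)
[I5] 21/22/24/25  (struct: A1 busy until I4 writes@20)
[I6] 22/23/24/25
[I7] 26/27/28/29  (struct: A0 busy until I6 writes@25)

I5 = (21, 22, 24, 25)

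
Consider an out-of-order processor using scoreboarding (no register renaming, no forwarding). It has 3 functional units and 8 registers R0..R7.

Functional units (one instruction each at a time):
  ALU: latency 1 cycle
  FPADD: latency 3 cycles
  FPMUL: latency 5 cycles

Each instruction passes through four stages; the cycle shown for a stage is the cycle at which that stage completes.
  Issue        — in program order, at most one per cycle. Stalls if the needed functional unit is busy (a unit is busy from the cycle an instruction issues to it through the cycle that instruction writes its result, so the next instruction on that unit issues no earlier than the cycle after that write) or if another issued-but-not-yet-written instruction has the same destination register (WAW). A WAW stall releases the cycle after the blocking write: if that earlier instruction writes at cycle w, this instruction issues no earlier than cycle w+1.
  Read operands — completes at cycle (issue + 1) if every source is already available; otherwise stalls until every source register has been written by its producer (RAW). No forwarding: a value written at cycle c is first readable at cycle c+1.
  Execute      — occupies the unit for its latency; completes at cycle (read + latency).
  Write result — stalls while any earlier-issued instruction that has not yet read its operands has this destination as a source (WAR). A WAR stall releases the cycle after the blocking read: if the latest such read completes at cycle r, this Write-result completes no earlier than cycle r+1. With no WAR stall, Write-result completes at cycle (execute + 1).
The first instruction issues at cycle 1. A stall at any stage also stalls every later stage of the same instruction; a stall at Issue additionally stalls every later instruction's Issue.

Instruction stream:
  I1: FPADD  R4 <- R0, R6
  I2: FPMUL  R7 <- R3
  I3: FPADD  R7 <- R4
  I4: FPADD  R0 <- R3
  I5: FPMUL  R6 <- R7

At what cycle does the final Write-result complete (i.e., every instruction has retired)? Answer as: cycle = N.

I1  is:1  ro:2  ex:5  wr:6
I2  is:2  ro:3  ex:8  wr:9
I3  is:10  ro:11  ex:14  wr:15  — WAW R7: wait I2 write@9
I4  is:16  ro:17  ex:20  wr:21  — struct: FPADD busy until I3 writes@15
I5  is:17  ro:18  ex:23  wr:24

cycle = 24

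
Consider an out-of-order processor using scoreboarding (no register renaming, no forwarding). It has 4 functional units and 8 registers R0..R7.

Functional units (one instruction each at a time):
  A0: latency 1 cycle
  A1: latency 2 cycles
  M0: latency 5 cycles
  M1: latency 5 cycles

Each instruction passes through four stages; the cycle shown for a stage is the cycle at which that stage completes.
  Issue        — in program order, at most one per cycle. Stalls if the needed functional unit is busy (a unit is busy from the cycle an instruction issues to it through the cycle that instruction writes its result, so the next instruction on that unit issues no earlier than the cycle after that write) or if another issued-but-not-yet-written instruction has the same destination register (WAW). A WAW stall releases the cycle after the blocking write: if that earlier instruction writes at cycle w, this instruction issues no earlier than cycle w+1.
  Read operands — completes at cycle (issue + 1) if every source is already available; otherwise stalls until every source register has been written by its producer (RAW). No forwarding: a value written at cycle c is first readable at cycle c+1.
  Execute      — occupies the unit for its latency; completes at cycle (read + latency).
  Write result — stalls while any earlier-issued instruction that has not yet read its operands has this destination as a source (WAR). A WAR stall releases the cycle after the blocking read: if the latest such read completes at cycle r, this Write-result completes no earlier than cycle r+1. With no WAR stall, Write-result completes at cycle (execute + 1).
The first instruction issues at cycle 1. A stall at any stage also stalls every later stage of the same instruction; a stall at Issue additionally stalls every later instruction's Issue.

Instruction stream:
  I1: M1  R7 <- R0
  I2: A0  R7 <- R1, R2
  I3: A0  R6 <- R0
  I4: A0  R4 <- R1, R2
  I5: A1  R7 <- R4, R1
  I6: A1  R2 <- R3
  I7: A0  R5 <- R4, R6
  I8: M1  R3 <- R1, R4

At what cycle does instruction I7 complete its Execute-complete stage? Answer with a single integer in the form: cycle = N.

c1: I1 dispatched to M1
c2: I1 operands ready
c7: I1 complete
c8: R7←I1
c9: I2 dispatched to A0
c10: I2 operands ready
c11: I2 complete
c12: R7←I2
c13: I3 dispatched to A0
c14: I3 operands ready
c15: I3 complete
c16: R6←I3
c17: I4 dispatched to A0
c18: I4 operands ready, I5 dispatched to A1
c19: I4 complete
c20: R4←I4
c21: I5 operands ready
c23: I5 complete
c24: R7←I5
c25: I6 dispatched to A1
c26: I6 operands ready, I7 dispatched to A0
c27: I7 operands ready, I8 dispatched to M1
c28: I6 complete, I7 complete, I8 operands ready
c29: R2←I6, R5←I7
c33: I8 complete
c34: R3←I8

cycle = 28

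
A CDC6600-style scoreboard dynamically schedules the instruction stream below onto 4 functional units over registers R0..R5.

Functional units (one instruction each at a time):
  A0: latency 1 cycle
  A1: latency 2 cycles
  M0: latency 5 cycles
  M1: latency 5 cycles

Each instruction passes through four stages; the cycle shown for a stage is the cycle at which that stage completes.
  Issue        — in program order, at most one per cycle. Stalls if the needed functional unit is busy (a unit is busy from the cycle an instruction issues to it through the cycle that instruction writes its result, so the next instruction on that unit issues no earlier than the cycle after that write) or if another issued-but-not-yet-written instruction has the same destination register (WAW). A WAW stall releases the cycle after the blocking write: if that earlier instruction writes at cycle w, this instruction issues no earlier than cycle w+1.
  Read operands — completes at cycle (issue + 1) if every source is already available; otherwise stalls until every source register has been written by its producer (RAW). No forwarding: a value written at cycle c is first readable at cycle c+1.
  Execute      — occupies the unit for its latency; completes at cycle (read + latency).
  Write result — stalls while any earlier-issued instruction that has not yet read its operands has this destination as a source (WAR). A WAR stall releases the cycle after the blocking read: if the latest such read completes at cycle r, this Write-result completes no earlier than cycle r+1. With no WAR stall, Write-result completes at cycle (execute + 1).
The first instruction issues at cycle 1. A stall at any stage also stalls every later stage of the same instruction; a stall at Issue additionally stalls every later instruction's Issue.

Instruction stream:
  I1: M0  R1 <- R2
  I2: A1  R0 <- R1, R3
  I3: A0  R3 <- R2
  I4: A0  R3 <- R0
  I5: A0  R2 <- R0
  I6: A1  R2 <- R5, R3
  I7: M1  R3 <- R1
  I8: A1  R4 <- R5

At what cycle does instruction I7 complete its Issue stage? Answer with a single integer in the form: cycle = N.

t=1  issue I1 (M0)
t=2  I1 read-ops; issue I2 (A1)
t=3  issue I3 (A0)
t=4  I3 read-ops
t=5  I3 finished on A0
t=7  I1 finished on M0
t=8  I1→R1
t=9  I2 read-ops
t=10  I3→R3
t=11  I2 finished on A1; issue I4 (A0)
t=12  I2→R0
t=13  I4 read-ops
t=14  I4 finished on A0
t=15  I4→R3
t=16  issue I5 (A0)
t=17  I5 read-ops
t=18  I5 finished on A0
t=19  I5→R2
t=20  issue I6 (A1)
t=21  I6 read-ops; issue I7 (M1)
t=22  I7 read-ops
t=23  I6 finished on A1
t=24  I6→R2
t=25  issue I8 (A1)
t=26  I8 read-ops
t=27  I7 finished on M1
t=28  I7→R3; I8 finished on A1
t=29  I8→R4

cycle = 21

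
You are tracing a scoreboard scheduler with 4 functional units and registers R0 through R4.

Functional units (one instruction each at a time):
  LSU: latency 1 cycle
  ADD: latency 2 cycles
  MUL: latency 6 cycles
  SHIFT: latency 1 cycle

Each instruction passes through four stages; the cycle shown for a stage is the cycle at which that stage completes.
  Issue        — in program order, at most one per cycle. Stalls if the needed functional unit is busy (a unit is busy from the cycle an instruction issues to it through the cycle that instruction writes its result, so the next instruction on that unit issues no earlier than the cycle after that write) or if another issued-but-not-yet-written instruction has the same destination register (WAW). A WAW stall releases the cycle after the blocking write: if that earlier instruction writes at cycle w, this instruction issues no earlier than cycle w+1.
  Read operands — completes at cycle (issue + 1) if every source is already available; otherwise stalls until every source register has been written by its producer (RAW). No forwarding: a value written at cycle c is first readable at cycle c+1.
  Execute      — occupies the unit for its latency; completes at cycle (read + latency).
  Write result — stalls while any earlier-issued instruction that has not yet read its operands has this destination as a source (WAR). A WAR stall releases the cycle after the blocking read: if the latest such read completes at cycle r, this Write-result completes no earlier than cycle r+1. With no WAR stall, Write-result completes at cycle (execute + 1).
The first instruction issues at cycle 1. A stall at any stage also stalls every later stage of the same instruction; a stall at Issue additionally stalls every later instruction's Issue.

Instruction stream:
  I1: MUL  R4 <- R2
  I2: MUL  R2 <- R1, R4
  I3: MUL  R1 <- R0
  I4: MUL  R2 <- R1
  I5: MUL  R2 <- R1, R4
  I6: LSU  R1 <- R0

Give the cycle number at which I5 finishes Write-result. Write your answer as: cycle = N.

I1: IS=1 RO=2 EX=8 WR=9
I2: IS=10 RO=11 EX=17 WR=18  [struct: MUL busy until I1 writes@9]
I3: IS=19 RO=20 EX=26 WR=27  [struct: MUL busy until I2 writes@18]
I4: IS=28 RO=29 EX=35 WR=36  [struct: MUL busy until I3 writes@27]
I5: IS=37 RO=38 EX=44 WR=45  [struct: MUL busy until I4 writes@36]
I6: IS=38 RO=39 EX=40 WR=41

cycle = 45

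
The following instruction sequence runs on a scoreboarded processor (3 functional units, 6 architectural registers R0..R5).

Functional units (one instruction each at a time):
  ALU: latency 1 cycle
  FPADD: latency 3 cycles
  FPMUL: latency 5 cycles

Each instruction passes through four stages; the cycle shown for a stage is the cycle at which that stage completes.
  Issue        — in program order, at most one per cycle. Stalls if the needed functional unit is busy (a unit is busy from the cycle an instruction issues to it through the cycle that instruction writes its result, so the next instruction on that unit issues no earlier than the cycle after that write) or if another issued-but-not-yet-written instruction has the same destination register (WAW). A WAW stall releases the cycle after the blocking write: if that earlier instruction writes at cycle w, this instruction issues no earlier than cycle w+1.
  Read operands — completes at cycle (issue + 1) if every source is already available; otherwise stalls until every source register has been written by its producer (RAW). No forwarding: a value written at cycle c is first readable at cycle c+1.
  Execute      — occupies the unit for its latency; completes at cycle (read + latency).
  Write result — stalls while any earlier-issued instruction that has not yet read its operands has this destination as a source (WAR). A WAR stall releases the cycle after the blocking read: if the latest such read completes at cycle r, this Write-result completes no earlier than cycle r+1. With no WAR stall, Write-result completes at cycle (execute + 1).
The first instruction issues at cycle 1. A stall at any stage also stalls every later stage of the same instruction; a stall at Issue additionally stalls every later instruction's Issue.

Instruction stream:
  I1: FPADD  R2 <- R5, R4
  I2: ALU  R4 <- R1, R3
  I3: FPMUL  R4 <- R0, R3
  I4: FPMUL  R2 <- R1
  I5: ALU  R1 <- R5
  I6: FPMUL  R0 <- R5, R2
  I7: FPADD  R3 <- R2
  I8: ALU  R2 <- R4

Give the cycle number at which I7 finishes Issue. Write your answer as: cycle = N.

cycle = 23

  I1 | 1 | 2 | 5 | 6
  I2 | 2 | 3 | 4 | 5
  I3 | 6 | 7 | 12 | 13   WAW R4: wait I2 write@5
  I4 | 14 | 15 | 20 | 21   struct: FPMUL busy until I3 writes@13
  I5 | 15 | 16 | 17 | 18
  I6 | 22 | 23 | 28 | 29   struct: FPMUL busy until I4 writes@21
  I7 | 23 | 24 | 27 | 28
  I8 | 24 | 25 | 26 | 27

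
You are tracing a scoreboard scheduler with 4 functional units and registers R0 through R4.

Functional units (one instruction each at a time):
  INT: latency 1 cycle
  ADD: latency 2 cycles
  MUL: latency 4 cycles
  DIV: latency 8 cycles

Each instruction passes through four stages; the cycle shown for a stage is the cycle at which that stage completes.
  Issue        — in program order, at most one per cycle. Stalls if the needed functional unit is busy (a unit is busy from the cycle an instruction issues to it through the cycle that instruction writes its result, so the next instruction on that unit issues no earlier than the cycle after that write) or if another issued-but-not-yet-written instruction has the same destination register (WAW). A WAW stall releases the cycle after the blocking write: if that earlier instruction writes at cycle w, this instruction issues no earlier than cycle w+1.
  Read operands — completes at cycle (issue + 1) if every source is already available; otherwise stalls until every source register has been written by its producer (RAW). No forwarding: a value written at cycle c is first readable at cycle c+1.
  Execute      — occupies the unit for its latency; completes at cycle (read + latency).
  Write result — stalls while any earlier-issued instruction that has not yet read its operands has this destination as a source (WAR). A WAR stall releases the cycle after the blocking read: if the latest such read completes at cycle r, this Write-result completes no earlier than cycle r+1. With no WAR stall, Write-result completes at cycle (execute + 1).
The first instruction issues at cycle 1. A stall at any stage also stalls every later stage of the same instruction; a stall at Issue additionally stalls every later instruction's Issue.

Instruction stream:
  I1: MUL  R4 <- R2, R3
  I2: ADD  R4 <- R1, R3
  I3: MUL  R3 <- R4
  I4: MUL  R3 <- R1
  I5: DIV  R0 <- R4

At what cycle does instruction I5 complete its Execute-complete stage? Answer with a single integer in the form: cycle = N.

cycle = 29

t=1  issue I1 (MUL)
t=2  I1 read-ops
t=6  I1 finished on MUL
t=7  I1→R4
t=8  issue I2 (ADD)
t=9  I2 read-ops, issue I3 (MUL)
t=11  I2 finished on ADD
t=12  I2→R4
t=13  I3 read-ops
t=17  I3 finished on MUL
t=18  I3→R3
t=19  issue I4 (MUL)
t=20  I4 read-ops, issue I5 (DIV)
t=21  I5 read-ops
t=24  I4 finished on MUL
t=25  I4→R3
t=29  I5 finished on DIV
t=30  I5→R0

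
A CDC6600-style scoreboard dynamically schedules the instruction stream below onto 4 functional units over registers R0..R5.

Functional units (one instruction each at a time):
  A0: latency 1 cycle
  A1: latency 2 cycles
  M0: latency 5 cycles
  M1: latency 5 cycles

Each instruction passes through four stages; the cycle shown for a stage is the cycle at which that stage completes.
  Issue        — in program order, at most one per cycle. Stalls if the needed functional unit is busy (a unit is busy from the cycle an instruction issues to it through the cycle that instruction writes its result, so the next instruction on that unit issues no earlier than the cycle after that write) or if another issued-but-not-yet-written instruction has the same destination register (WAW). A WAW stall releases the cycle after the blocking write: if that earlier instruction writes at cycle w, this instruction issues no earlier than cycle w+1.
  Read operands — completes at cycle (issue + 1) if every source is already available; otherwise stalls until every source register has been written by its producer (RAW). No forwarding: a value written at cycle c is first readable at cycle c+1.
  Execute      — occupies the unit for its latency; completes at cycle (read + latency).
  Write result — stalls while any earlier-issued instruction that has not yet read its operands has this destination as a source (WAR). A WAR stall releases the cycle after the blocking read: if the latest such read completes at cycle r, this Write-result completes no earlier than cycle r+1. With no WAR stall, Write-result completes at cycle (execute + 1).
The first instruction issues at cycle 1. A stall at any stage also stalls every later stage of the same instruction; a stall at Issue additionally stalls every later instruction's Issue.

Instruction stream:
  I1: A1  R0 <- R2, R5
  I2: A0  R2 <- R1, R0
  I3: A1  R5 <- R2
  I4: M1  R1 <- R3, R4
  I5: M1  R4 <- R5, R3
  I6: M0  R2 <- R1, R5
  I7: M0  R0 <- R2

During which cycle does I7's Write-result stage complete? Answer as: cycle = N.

cycle = 31

1) issue 1, read 2, done 4, write 5
2) issue 2, read 6, done 7, write 8  <RAW R0: wait I1 write@5>
3) issue 6, read 9, done 11, write 12  <struct: A1 busy until I1 writes@5 / RAW R2: wait I2 write@8>
4) issue 7, read 8, done 13, write 14
5) issue 15, read 16, done 21, write 22  <struct: M1 busy until I4 writes@14>
6) issue 16, read 17, done 22, write 23
7) issue 24, read 25, done 30, write 31  <struct: M0 busy until I6 writes@23>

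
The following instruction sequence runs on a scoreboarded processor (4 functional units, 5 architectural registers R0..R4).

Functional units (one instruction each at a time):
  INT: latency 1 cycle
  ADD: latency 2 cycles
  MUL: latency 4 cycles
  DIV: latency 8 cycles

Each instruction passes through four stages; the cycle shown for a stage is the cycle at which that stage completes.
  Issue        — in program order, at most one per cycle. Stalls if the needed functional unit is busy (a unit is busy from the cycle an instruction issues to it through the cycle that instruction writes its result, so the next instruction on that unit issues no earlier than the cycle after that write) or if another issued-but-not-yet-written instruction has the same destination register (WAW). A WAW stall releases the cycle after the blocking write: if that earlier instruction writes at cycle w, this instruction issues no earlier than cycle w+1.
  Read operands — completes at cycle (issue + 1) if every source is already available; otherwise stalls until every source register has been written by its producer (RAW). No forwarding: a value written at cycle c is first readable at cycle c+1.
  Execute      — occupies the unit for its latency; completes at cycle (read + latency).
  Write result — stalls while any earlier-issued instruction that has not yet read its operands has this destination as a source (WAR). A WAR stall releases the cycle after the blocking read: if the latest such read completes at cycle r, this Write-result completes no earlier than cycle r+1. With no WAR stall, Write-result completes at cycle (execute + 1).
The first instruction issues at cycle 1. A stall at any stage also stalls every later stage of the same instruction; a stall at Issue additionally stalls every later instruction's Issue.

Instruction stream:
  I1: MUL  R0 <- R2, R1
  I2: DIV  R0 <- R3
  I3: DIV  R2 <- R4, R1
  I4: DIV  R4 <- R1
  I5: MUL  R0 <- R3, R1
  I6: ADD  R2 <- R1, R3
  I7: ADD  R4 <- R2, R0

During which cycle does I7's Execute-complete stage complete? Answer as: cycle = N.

c1: I1 issues→MUL
c2: I1 reads
c6: I1 exec-done
c7: I1 writes R0
c8: I2 issues→DIV
c9: I2 reads
c17: I2 exec-done
c18: I2 writes R0
c19: I3 issues→DIV
c20: I3 reads
c28: I3 exec-done
c29: I3 writes R2
c30: I4 issues→DIV
c31: I4 reads; I5 issues→MUL
c32: I5 reads; I6 issues→ADD
c33: I6 reads
c35: I6 exec-done
c36: I5 exec-done; I6 writes R2
c37: I5 writes R0
c39: I4 exec-done
c40: I4 writes R4
c41: I7 issues→ADD
c42: I7 reads
c44: I7 exec-done
c45: I7 writes R4

cycle = 44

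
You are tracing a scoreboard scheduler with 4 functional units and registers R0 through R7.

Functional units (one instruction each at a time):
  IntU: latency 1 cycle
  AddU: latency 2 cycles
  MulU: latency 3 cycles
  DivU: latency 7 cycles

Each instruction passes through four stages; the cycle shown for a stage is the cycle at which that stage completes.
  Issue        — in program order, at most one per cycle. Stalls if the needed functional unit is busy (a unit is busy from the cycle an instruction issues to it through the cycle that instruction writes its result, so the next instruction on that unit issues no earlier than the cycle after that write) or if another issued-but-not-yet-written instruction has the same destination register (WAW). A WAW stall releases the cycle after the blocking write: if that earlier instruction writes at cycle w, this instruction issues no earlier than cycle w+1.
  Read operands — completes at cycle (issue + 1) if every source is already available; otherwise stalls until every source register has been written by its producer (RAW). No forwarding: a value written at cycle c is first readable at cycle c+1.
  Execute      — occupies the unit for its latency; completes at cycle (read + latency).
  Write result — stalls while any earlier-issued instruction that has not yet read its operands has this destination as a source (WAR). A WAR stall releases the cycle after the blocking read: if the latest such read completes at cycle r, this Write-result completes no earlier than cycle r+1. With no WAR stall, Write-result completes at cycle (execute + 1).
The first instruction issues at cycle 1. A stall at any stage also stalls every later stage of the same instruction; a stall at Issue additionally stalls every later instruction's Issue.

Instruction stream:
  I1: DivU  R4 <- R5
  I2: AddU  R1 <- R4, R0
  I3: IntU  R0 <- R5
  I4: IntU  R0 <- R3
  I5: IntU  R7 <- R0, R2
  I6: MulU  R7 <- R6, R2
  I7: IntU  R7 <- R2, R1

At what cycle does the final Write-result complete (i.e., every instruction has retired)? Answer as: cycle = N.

I1: IS=1 RO=2 EX=9 WR=10
I2: IS=2 RO=11 EX=13 WR=14  [RAW R4: wait I1 write@10]
I3: IS=3 RO=4 EX=5 WR=12  [WAR R0: wait I2 read@11]
I4: IS=13 RO=14 EX=15 WR=16  [struct: IntU busy until I3 writes@12]
I5: IS=17 RO=18 EX=19 WR=20  [struct: IntU busy until I4 writes@16]
I6: IS=21 RO=22 EX=25 WR=26  [WAW R7: wait I5 write@20]
I7: IS=27 RO=28 EX=29 WR=30  [WAW R7: wait I6 write@26]

cycle = 30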